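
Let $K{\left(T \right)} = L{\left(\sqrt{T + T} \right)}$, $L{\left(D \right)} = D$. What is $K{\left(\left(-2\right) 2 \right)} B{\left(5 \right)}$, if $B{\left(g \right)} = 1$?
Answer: $2 i \sqrt{2} \approx 2.8284 i$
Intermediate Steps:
$K{\left(T \right)} = \sqrt{2} \sqrt{T}$ ($K{\left(T \right)} = \sqrt{T + T} = \sqrt{2 T} = \sqrt{2} \sqrt{T}$)
$K{\left(\left(-2\right) 2 \right)} B{\left(5 \right)} = \sqrt{2} \sqrt{\left(-2\right) 2} \cdot 1 = \sqrt{2} \sqrt{-4} \cdot 1 = \sqrt{2} \cdot 2 i 1 = 2 i \sqrt{2} \cdot 1 = 2 i \sqrt{2}$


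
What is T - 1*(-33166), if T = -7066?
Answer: 26100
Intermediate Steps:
T - 1*(-33166) = -7066 - 1*(-33166) = -7066 + 33166 = 26100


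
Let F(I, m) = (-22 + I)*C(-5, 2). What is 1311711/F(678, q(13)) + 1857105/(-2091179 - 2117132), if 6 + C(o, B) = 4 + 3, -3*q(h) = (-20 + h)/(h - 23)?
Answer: 5518869569241/2760652016 ≈ 1999.1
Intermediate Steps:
q(h) = -(-20 + h)/(3*(-23 + h)) (q(h) = -(-20 + h)/(3*(h - 23)) = -(-20 + h)/(3*(-23 + h)))
C(o, B) = 1 (C(o, B) = -6 + (4 + 3) = -6 + 7 = 1)
F(I, m) = -22 + I (F(I, m) = (-22 + I)*1 = -22 + I)
1311711/F(678, q(13)) + 1857105/(-2091179 - 2117132) = 1311711/(-22 + 678) + 1857105/(-2091179 - 2117132) = 1311711/656 + 1857105/(-4208311) = 1311711*(1/656) + 1857105*(-1/4208311) = 1311711/656 - 1857105/4208311 = 5518869569241/2760652016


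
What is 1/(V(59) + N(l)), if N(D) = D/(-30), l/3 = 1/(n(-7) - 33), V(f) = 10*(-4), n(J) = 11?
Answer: -220/8799 ≈ -0.025003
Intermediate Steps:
V(f) = -40
l = -3/22 (l = 3/(11 - 33) = 3/(-22) = 3*(-1/22) = -3/22 ≈ -0.13636)
N(D) = -D/30 (N(D) = D*(-1/30) = -D/30)
1/(V(59) + N(l)) = 1/(-40 - 1/30*(-3/22)) = 1/(-40 + 1/220) = 1/(-8799/220) = -220/8799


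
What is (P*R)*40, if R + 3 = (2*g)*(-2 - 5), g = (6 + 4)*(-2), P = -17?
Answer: -188360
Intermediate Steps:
g = -20 (g = 10*(-2) = -20)
R = 277 (R = -3 + (2*(-20))*(-2 - 5) = -3 - 40*(-7) = -3 + 280 = 277)
(P*R)*40 = -17*277*40 = -4709*40 = -188360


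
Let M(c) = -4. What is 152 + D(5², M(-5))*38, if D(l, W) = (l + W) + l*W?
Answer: -2850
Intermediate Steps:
D(l, W) = W + l + W*l (D(l, W) = (W + l) + W*l = W + l + W*l)
152 + D(5², M(-5))*38 = 152 + (-4 + 5² - 4*5²)*38 = 152 + (-4 + 25 - 4*25)*38 = 152 + (-4 + 25 - 100)*38 = 152 - 79*38 = 152 - 3002 = -2850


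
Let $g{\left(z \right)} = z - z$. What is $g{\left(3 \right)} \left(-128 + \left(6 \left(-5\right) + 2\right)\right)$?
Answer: $0$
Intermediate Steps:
$g{\left(z \right)} = 0$
$g{\left(3 \right)} \left(-128 + \left(6 \left(-5\right) + 2\right)\right) = 0 \left(-128 + \left(6 \left(-5\right) + 2\right)\right) = 0 \left(-128 + \left(-30 + 2\right)\right) = 0 \left(-128 - 28\right) = 0 \left(-156\right) = 0$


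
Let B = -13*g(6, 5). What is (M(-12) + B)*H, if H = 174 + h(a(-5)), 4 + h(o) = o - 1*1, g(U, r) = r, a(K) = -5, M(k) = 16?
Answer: -8036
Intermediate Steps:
h(o) = -5 + o (h(o) = -4 + (o - 1*1) = -4 + (o - 1) = -4 + (-1 + o) = -5 + o)
B = -65 (B = -13*5 = -65)
H = 164 (H = 174 + (-5 - 5) = 174 - 10 = 164)
(M(-12) + B)*H = (16 - 65)*164 = -49*164 = -8036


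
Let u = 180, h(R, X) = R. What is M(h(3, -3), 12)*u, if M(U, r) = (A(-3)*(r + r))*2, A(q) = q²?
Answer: 77760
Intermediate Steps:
M(U, r) = 36*r (M(U, r) = ((-3)²*(r + r))*2 = (9*(2*r))*2 = (18*r)*2 = 36*r)
M(h(3, -3), 12)*u = (36*12)*180 = 432*180 = 77760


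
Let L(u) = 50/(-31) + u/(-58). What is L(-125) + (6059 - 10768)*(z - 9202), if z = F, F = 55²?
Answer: 52299313389/1798 ≈ 2.9087e+7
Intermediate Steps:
F = 3025
z = 3025
L(u) = -50/31 - u/58 (L(u) = 50*(-1/31) + u*(-1/58) = -50/31 - u/58)
L(-125) + (6059 - 10768)*(z - 9202) = (-50/31 - 1/58*(-125)) + (6059 - 10768)*(3025 - 9202) = (-50/31 + 125/58) - 4709*(-6177) = 975/1798 + 29087493 = 52299313389/1798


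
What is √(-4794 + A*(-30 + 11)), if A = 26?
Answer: 2*I*√1322 ≈ 72.719*I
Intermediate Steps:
√(-4794 + A*(-30 + 11)) = √(-4794 + 26*(-30 + 11)) = √(-4794 + 26*(-19)) = √(-4794 - 494) = √(-5288) = 2*I*√1322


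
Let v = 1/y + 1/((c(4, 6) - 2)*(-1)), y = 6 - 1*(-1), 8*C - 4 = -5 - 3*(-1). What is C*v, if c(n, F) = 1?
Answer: 2/7 ≈ 0.28571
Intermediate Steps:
C = 1/4 (C = 1/2 + (-5 - 3*(-1))/8 = 1/2 + (-5 + 3)/8 = 1/2 + (1/8)*(-2) = 1/2 - 1/4 = 1/4 ≈ 0.25000)
y = 7 (y = 6 + 1 = 7)
v = 8/7 (v = 1/7 + 1/((1 - 2)*(-1)) = 1*(1/7) - 1/(-1) = 1/7 - 1*(-1) = 1/7 + 1 = 8/7 ≈ 1.1429)
C*v = (1/4)*(8/7) = 2/7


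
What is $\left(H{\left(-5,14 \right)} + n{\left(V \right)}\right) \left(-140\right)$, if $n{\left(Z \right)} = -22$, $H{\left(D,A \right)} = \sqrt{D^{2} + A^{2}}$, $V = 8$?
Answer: $3080 - 140 \sqrt{221} \approx 998.75$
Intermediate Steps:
$H{\left(D,A \right)} = \sqrt{A^{2} + D^{2}}$
$\left(H{\left(-5,14 \right)} + n{\left(V \right)}\right) \left(-140\right) = \left(\sqrt{14^{2} + \left(-5\right)^{2}} - 22\right) \left(-140\right) = \left(\sqrt{196 + 25} - 22\right) \left(-140\right) = \left(\sqrt{221} - 22\right) \left(-140\right) = \left(-22 + \sqrt{221}\right) \left(-140\right) = 3080 - 140 \sqrt{221}$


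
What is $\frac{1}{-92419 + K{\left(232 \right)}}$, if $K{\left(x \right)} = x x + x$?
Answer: $- \frac{1}{38363} \approx -2.6067 \cdot 10^{-5}$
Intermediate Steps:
$K{\left(x \right)} = x + x^{2}$ ($K{\left(x \right)} = x^{2} + x = x + x^{2}$)
$\frac{1}{-92419 + K{\left(232 \right)}} = \frac{1}{-92419 + 232 \left(1 + 232\right)} = \frac{1}{-92419 + 232 \cdot 233} = \frac{1}{-92419 + 54056} = \frac{1}{-38363} = - \frac{1}{38363}$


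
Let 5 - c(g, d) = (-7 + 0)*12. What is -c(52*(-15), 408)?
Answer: -89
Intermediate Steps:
c(g, d) = 89 (c(g, d) = 5 - (-7 + 0)*12 = 5 - (-7)*12 = 5 - 1*(-84) = 5 + 84 = 89)
-c(52*(-15), 408) = -1*89 = -89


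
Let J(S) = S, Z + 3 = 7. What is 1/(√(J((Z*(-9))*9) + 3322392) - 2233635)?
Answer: -744545/1663040663719 - 2*√830517/4989121991157 ≈ -4.4807e-7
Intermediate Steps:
Z = 4 (Z = -3 + 7 = 4)
1/(√(J((Z*(-9))*9) + 3322392) - 2233635) = 1/(√((4*(-9))*9 + 3322392) - 2233635) = 1/(√(-36*9 + 3322392) - 2233635) = 1/(√(-324 + 3322392) - 2233635) = 1/(√3322068 - 2233635) = 1/(2*√830517 - 2233635) = 1/(-2233635 + 2*√830517)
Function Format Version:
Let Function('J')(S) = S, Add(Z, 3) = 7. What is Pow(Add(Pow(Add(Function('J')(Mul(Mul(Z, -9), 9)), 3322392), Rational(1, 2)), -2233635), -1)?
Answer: Add(Rational(-744545, 1663040663719), Mul(Rational(-2, 4989121991157), Pow(830517, Rational(1, 2)))) ≈ -4.4807e-7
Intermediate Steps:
Z = 4 (Z = Add(-3, 7) = 4)
Pow(Add(Pow(Add(Function('J')(Mul(Mul(Z, -9), 9)), 3322392), Rational(1, 2)), -2233635), -1) = Pow(Add(Pow(Add(Mul(Mul(4, -9), 9), 3322392), Rational(1, 2)), -2233635), -1) = Pow(Add(Pow(Add(Mul(-36, 9), 3322392), Rational(1, 2)), -2233635), -1) = Pow(Add(Pow(Add(-324, 3322392), Rational(1, 2)), -2233635), -1) = Pow(Add(Pow(3322068, Rational(1, 2)), -2233635), -1) = Pow(Add(Mul(2, Pow(830517, Rational(1, 2))), -2233635), -1) = Pow(Add(-2233635, Mul(2, Pow(830517, Rational(1, 2)))), -1)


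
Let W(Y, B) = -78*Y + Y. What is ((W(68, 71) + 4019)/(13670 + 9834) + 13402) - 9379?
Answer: 94555375/23504 ≈ 4022.9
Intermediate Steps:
W(Y, B) = -77*Y
((W(68, 71) + 4019)/(13670 + 9834) + 13402) - 9379 = ((-77*68 + 4019)/(13670 + 9834) + 13402) - 9379 = ((-5236 + 4019)/23504 + 13402) - 9379 = (-1217*1/23504 + 13402) - 9379 = (-1217/23504 + 13402) - 9379 = 314999391/23504 - 9379 = 94555375/23504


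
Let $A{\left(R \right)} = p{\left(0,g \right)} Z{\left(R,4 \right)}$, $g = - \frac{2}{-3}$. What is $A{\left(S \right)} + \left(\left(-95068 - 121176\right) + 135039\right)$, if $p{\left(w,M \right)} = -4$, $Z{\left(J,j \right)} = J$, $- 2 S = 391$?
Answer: $-80423$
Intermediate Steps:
$S = - \frac{391}{2}$ ($S = \left(- \frac{1}{2}\right) 391 = - \frac{391}{2} \approx -195.5$)
$g = \frac{2}{3}$ ($g = \left(-2\right) \left(- \frac{1}{3}\right) = \frac{2}{3} \approx 0.66667$)
$A{\left(R \right)} = - 4 R$
$A{\left(S \right)} + \left(\left(-95068 - 121176\right) + 135039\right) = \left(-4\right) \left(- \frac{391}{2}\right) + \left(\left(-95068 - 121176\right) + 135039\right) = 782 + \left(-216244 + 135039\right) = 782 - 81205 = -80423$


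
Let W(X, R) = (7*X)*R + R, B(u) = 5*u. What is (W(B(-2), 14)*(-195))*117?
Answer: 22039290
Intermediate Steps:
W(X, R) = R + 7*R*X (W(X, R) = 7*R*X + R = R + 7*R*X)
(W(B(-2), 14)*(-195))*117 = ((14*(1 + 7*(5*(-2))))*(-195))*117 = ((14*(1 + 7*(-10)))*(-195))*117 = ((14*(1 - 70))*(-195))*117 = ((14*(-69))*(-195))*117 = -966*(-195)*117 = 188370*117 = 22039290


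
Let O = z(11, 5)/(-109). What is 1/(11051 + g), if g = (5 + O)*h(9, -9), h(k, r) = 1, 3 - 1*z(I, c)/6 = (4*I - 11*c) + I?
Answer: 109/1205086 ≈ 9.0450e-5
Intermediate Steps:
z(I, c) = 18 - 30*I + 66*c (z(I, c) = 18 - 6*((4*I - 11*c) + I) = 18 - 6*((-11*c + 4*I) + I) = 18 - 6*(-11*c + 5*I) = 18 + (-30*I + 66*c) = 18 - 30*I + 66*c)
O = -18/109 (O = (18 - 30*11 + 66*5)/(-109) = (18 - 330 + 330)*(-1/109) = 18*(-1/109) = -18/109 ≈ -0.16514)
g = 527/109 (g = (5 - 18/109)*1 = (527/109)*1 = 527/109 ≈ 4.8349)
1/(11051 + g) = 1/(11051 + 527/109) = 1/(1205086/109) = 109/1205086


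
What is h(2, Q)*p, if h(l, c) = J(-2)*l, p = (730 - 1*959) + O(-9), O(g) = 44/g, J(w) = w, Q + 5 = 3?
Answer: 8420/9 ≈ 935.56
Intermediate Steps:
Q = -2 (Q = -5 + 3 = -2)
p = -2105/9 (p = (730 - 1*959) + 44/(-9) = (730 - 959) + 44*(-⅑) = -229 - 44/9 = -2105/9 ≈ -233.89)
h(l, c) = -2*l
h(2, Q)*p = -2*2*(-2105/9) = -4*(-2105/9) = 8420/9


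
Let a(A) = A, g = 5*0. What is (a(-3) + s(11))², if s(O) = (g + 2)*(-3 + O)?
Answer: 169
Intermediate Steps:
g = 0
s(O) = -6 + 2*O (s(O) = (0 + 2)*(-3 + O) = 2*(-3 + O) = -6 + 2*O)
(a(-3) + s(11))² = (-3 + (-6 + 2*11))² = (-3 + (-6 + 22))² = (-3 + 16)² = 13² = 169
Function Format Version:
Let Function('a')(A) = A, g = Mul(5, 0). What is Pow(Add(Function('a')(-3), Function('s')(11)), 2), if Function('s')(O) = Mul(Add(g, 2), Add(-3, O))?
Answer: 169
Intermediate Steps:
g = 0
Function('s')(O) = Add(-6, Mul(2, O)) (Function('s')(O) = Mul(Add(0, 2), Add(-3, O)) = Mul(2, Add(-3, O)) = Add(-6, Mul(2, O)))
Pow(Add(Function('a')(-3), Function('s')(11)), 2) = Pow(Add(-3, Add(-6, Mul(2, 11))), 2) = Pow(Add(-3, Add(-6, 22)), 2) = Pow(Add(-3, 16), 2) = Pow(13, 2) = 169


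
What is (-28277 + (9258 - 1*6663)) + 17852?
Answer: -7830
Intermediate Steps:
(-28277 + (9258 - 1*6663)) + 17852 = (-28277 + (9258 - 6663)) + 17852 = (-28277 + 2595) + 17852 = -25682 + 17852 = -7830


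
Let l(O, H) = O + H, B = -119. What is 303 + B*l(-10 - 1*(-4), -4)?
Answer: 1493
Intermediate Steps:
l(O, H) = H + O
303 + B*l(-10 - 1*(-4), -4) = 303 - 119*(-4 + (-10 - 1*(-4))) = 303 - 119*(-4 + (-10 + 4)) = 303 - 119*(-4 - 6) = 303 - 119*(-10) = 303 + 1190 = 1493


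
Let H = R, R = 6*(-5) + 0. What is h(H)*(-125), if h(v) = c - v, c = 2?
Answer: -4000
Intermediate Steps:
R = -30 (R = -30 + 0 = -30)
H = -30
h(v) = 2 - v
h(H)*(-125) = (2 - 1*(-30))*(-125) = (2 + 30)*(-125) = 32*(-125) = -4000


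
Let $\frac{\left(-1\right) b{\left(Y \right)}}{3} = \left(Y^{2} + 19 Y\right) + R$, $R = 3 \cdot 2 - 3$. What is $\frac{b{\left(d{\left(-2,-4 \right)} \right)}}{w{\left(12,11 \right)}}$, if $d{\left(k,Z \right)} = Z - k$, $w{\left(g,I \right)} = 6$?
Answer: $\frac{31}{2} \approx 15.5$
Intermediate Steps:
$R = 3$ ($R = 6 - 3 = 3$)
$b{\left(Y \right)} = -9 - 57 Y - 3 Y^{2}$ ($b{\left(Y \right)} = - 3 \left(\left(Y^{2} + 19 Y\right) + 3\right) = - 3 \left(3 + Y^{2} + 19 Y\right) = -9 - 57 Y - 3 Y^{2}$)
$\frac{b{\left(d{\left(-2,-4 \right)} \right)}}{w{\left(12,11 \right)}} = \frac{-9 - 57 \left(-4 - -2\right) - 3 \left(-4 - -2\right)^{2}}{6} = \left(-9 - 57 \left(-4 + 2\right) - 3 \left(-4 + 2\right)^{2}\right) \frac{1}{6} = \left(-9 - -114 - 3 \left(-2\right)^{2}\right) \frac{1}{6} = \left(-9 + 114 - 12\right) \frac{1}{6} = 93 \cdot \frac{1}{6} = \frac{31}{2}$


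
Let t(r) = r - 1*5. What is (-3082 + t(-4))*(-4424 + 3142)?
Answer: 3962662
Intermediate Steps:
t(r) = -5 + r (t(r) = r - 5 = -5 + r)
(-3082 + t(-4))*(-4424 + 3142) = (-3082 + (-5 - 4))*(-4424 + 3142) = (-3082 - 9)*(-1282) = -3091*(-1282) = 3962662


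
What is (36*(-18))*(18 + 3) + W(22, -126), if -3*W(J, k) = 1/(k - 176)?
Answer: -12328847/906 ≈ -13608.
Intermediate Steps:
W(J, k) = -1/(3*(-176 + k)) (W(J, k) = -1/(3*(k - 176)) = -1/(3*(-176 + k)))
(36*(-18))*(18 + 3) + W(22, -126) = (36*(-18))*(18 + 3) - 1/(-528 + 3*(-126)) = -648*21 - 1/(-528 - 378) = -13608 - 1/(-906) = -13608 - 1*(-1/906) = -13608 + 1/906 = -12328847/906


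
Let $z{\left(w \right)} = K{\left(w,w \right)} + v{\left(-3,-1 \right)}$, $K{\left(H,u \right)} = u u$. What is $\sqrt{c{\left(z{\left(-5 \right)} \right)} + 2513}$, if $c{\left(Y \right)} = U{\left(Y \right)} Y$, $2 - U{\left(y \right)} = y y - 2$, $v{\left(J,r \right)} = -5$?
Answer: $i \sqrt{5407} \approx 73.532 i$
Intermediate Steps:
$K{\left(H,u \right)} = u^{2}$
$U{\left(y \right)} = 4 - y^{2}$ ($U{\left(y \right)} = 2 - \left(y y - 2\right) = 2 - \left(y^{2} - 2\right) = 2 - \left(-2 + y^{2}\right) = 4 - y^{2}$)
$z{\left(w \right)} = -5 + w^{2}$ ($z{\left(w \right)} = w^{2} - 5 = -5 + w^{2}$)
$c{\left(Y \right)} = Y \left(4 - Y^{2}\right)$ ($c{\left(Y \right)} = \left(4 - Y^{2}\right) Y = Y \left(4 - Y^{2}\right)$)
$\sqrt{c{\left(z{\left(-5 \right)} \right)} + 2513} = \sqrt{\left(-5 + \left(-5\right)^{2}\right) \left(4 - \left(-5 + \left(-5\right)^{2}\right)^{2}\right) + 2513} = \sqrt{\left(-5 + 25\right) \left(4 - \left(-5 + 25\right)^{2}\right) + 2513} = \sqrt{20 \left(4 - 20^{2}\right) + 2513} = \sqrt{20 \left(4 - 400\right) + 2513} = \sqrt{20 \left(-396\right) + 2513} = \sqrt{-7920 + 2513} = \sqrt{-5407} = i \sqrt{5407}$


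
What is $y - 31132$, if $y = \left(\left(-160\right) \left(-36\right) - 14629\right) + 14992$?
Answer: $-25009$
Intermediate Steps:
$y = 6123$ ($y = \left(5760 - 14629\right) + 14992 = -8869 + 14992 = 6123$)
$y - 31132 = 6123 - 31132 = -25009$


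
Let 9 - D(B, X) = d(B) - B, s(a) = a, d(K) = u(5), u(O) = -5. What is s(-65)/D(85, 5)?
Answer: -65/99 ≈ -0.65657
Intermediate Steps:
d(K) = -5
D(B, X) = 14 + B (D(B, X) = 9 - (-5 - B) = 9 + (5 + B) = 14 + B)
s(-65)/D(85, 5) = -65/(14 + 85) = -65/99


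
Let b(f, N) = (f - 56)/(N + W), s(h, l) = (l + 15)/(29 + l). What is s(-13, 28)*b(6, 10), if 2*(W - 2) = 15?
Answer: -4300/2223 ≈ -1.9343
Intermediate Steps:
W = 19/2 (W = 2 + (½)*15 = 2 + 15/2 = 19/2 ≈ 9.5000)
s(h, l) = (15 + l)/(29 + l)
b(f, N) = (-56 + f)/(19/2 + N) (b(f, N) = (f - 56)/(N + 19/2) = (-56 + f)/(19/2 + N))
s(-13, 28)*b(6, 10) = ((15 + 28)/(29 + 28))*(2*(-56 + 6)/(19 + 2*10)) = (43/57)*(2*(-50)/(19 + 20)) = ((1/57)*43)*(2*(-50)/39) = 43*(2*(1/39)*(-50))/57 = (43/57)*(-100/39) = -4300/2223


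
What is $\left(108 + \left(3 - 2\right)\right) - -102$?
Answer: $211$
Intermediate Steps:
$\left(108 + \left(3 - 2\right)\right) - -102 = \left(108 + 1\right) + 102 = 109 + 102 = 211$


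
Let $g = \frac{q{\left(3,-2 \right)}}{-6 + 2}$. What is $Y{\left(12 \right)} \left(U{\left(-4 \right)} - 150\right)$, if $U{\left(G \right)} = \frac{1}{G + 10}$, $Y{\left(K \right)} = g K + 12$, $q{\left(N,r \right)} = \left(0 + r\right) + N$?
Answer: $- \frac{2697}{2} \approx -1348.5$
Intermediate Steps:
$q{\left(N,r \right)} = N + r$ ($q{\left(N,r \right)} = r + N = N + r$)
$g = - \frac{1}{4}$ ($g = \frac{3 - 2}{-6 + 2} = 1 \frac{1}{-4} = 1 \left(- \frac{1}{4}\right) = - \frac{1}{4} \approx -0.25$)
$Y{\left(K \right)} = 12 - \frac{K}{4}$ ($Y{\left(K \right)} = - \frac{K}{4} + 12 = 12 - \frac{K}{4}$)
$U{\left(G \right)} = \frac{1}{10 + G}$
$Y{\left(12 \right)} \left(U{\left(-4 \right)} - 150\right) = \left(12 - 3\right) \left(\frac{1}{10 - 4} - 150\right) = \left(12 - 3\right) \left(\frac{1}{6} - 150\right) = 9 \left(\frac{1}{6} - 150\right) = 9 \left(- \frac{899}{6}\right) = - \frac{2697}{2}$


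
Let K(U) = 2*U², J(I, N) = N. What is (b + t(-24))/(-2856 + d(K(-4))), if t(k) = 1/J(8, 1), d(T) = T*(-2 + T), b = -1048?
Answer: 349/632 ≈ 0.55222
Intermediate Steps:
t(k) = 1 (t(k) = 1/1 = 1)
(b + t(-24))/(-2856 + d(K(-4))) = (-1048 + 1)/(-2856 + (2*(-4)²)*(-2 + 2*(-4)²)) = -1047/(-2856 + (2*16)*(-2 + 2*16)) = -1047/(-2856 + 32*(-2 + 32)) = -1047/(-2856 + 32*30) = -1047/(-2856 + 960) = -1047/(-1896) = -1047*(-1/1896) = 349/632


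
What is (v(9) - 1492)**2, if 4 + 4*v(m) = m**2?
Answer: 34703881/16 ≈ 2.1690e+6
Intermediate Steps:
v(m) = -1 + m**2/4
(v(9) - 1492)**2 = ((-1 + (1/4)*9**2) - 1492)**2 = ((-1 + (1/4)*81) - 1492)**2 = ((-1 + 81/4) - 1492)**2 = (77/4 - 1492)**2 = (-5891/4)**2 = 34703881/16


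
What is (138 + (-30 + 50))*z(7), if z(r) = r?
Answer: 1106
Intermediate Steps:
(138 + (-30 + 50))*z(7) = (138 + (-30 + 50))*7 = (138 + 20)*7 = 158*7 = 1106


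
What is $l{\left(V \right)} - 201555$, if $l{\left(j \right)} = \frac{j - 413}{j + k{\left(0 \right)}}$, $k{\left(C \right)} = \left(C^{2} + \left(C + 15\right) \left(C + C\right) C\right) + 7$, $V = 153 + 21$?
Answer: $- \frac{36481694}{181} \approx -2.0156 \cdot 10^{5}$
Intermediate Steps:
$V = 174$
$k{\left(C \right)} = 7 + C^{2} + 2 C^{2} \left(15 + C\right)$ ($k{\left(C \right)} = \left(C^{2} + \left(15 + C\right) 2 C C\right) + 7 = \left(C^{2} + 2 C \left(15 + C\right) C\right) + 7 = \left(C^{2} + 2 C^{2} \left(15 + C\right)\right) + 7 = 7 + C^{2} + 2 C^{2} \left(15 + C\right)$)
$l{\left(j \right)} = \frac{-413 + j}{7 + j}$ ($l{\left(j \right)} = \frac{j - 413}{j + \left(7 + 2 \cdot 0^{3} + 31 \cdot 0^{2}\right)} = \frac{-413 + j}{j + \left(7 + 2 \cdot 0 + 31 \cdot 0\right)} = \frac{-413 + j}{j + \left(7 + 0 + 0\right)} = \frac{-413 + j}{j + 7} = \frac{-413 + j}{7 + j}$)
$l{\left(V \right)} - 201555 = \frac{-413 + 174}{7 + 174} - 201555 = \frac{1}{181} \left(-239\right) - 201555 = - \frac{239}{181} - 201555 = - \frac{36481694}{181}$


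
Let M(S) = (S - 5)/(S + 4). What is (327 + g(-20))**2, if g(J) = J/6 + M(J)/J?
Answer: 3860012641/36864 ≈ 1.0471e+5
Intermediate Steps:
M(S) = (-5 + S)/(4 + S)
g(J) = J/6 + (-5 + J)/(J*(4 + J)) (g(J) = J/6 + ((-5 + J)/(4 + J))/J = J*(1/6) + (-5 + J)/(J*(4 + J)) = J/6 + (-5 + J)/(J*(4 + J)))
(327 + g(-20))**2 = (327 + (-5 - 20 + (1/6)*(-20)**2*(4 - 20))/((-20)*(4 - 20)))**2 = (327 - 1/20*(-5 - 20 + (1/6)*400*(-16))/(-16))**2 = (327 - 1/20*(-1/16)*(-5 - 20 - 3200/3))**2 = (327 - 1/20*(-1/16)*(-3275/3))**2 = (327 - 655/192)**2 = (62129/192)**2 = 3860012641/36864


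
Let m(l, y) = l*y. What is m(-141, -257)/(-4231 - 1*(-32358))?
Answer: 36237/28127 ≈ 1.2883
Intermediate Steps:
m(-141, -257)/(-4231 - 1*(-32358)) = (-141*(-257))/(-4231 - 1*(-32358)) = 36237/(-4231 + 32358) = 36237/28127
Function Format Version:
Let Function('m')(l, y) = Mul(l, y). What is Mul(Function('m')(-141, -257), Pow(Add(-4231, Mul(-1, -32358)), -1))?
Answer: Rational(36237, 28127) ≈ 1.2883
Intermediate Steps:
Mul(Function('m')(-141, -257), Pow(Add(-4231, Mul(-1, -32358)), -1)) = Mul(Mul(-141, -257), Pow(Add(-4231, Mul(-1, -32358)), -1)) = Mul(36237, Pow(Add(-4231, 32358), -1)) = Mul(36237, Pow(28127, -1)) = Mul(36237, Rational(1, 28127)) = Rational(36237, 28127)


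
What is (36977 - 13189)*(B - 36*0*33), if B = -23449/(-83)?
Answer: 557804812/83 ≈ 6.7205e+6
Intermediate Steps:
B = 23449/83 (B = -23449*(-1/83) = 23449/83 ≈ 282.52)
(36977 - 13189)*(B - 36*0*33) = (36977 - 13189)*(23449/83 - 36*0*33) = 23788*(23449/83 + 0*33) = 23788*(23449/83 + 0) = 23788*(23449/83) = 557804812/83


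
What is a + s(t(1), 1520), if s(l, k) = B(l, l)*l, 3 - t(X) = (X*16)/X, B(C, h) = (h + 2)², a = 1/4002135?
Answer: -6295358354/4002135 ≈ -1573.0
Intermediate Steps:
a = 1/4002135 ≈ 2.4987e-7
B(C, h) = (2 + h)²
t(X) = -13 (t(X) = 3 - X*16/X = 3 - 16*X/X = 3 - 1*16 = 3 - 16 = -13)
s(l, k) = l*(2 + l)² (s(l, k) = (2 + l)²*l = l*(2 + l)²)
a + s(t(1), 1520) = 1/4002135 - 13*(2 - 13)² = 1/4002135 - 13*(-11)² = 1/4002135 - 13*121 = 1/4002135 - 1573 = -6295358354/4002135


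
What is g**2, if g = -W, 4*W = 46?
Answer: 529/4 ≈ 132.25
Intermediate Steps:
W = 23/2 (W = (1/4)*46 = 23/2 ≈ 11.500)
g = -23/2 (g = -1*23/2 = -23/2 ≈ -11.500)
g**2 = (-23/2)**2 = 529/4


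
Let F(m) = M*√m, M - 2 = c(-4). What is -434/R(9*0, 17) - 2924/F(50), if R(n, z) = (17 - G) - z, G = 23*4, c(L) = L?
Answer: 217/46 + 731*√2/5 ≈ 211.48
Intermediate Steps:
G = 92
M = -2 (M = 2 - 4 = -2)
R(n, z) = -75 - z (R(n, z) = (17 - 1*92) - z = (17 - 92) - z = -75 - z)
F(m) = -2*√m
-434/R(9*0, 17) - 2924/F(50) = -434/(-75 - 1*17) - 2924*(-√2/20) = -434/(-75 - 17) - 2924*(-√2/20) = -434/(-92) - 2924*(-√2/20) = -434*(-1/92) - (-731)*√2/5 = 217/46 + 731*√2/5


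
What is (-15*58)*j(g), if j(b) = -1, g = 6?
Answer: 870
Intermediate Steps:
(-15*58)*j(g) = -15*58*(-1) = -870*(-1) = 870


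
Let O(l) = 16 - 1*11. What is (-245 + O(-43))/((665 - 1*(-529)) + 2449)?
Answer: -240/3643 ≈ -0.065880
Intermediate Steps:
O(l) = 5 (O(l) = 16 - 11 = 5)
(-245 + O(-43))/((665 - 1*(-529)) + 2449) = (-245 + 5)/((665 - 1*(-529)) + 2449) = -240/((665 + 529) + 2449) = -240/(1194 + 2449) = -240/3643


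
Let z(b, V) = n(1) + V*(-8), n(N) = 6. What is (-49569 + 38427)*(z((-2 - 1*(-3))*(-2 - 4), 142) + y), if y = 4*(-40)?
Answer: 14373180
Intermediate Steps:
y = -160
z(b, V) = 6 - 8*V (z(b, V) = 6 + V*(-8) = 6 - 8*V)
(-49569 + 38427)*(z((-2 - 1*(-3))*(-2 - 4), 142) + y) = (-49569 + 38427)*((6 - 8*142) - 160) = -11142*((6 - 1136) - 160) = -11142*(-1130 - 160) = -11142*(-1290) = 14373180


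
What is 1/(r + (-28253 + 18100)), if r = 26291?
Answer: 1/16138 ≈ 6.1966e-5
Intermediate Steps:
1/(r + (-28253 + 18100)) = 1/(26291 + (-28253 + 18100)) = 1/(26291 - 10153) = 1/16138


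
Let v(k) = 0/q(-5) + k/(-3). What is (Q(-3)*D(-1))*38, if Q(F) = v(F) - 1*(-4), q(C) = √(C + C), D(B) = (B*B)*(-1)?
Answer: -190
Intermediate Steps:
D(B) = -B² (D(B) = B²*(-1) = -B²)
q(C) = √2*√C (q(C) = √(2*C) = √2*√C)
v(k) = -k/3 (v(k) = 0/((√2*√(-5))) + k/(-3) = 0/((√2*(I*√5))) + k*(-⅓) = 0/((I*√10)) - k/3 = 0*(-I*√10/10) - k/3 = 0 - k/3 = -k/3)
Q(F) = 4 - F/3 (Q(F) = -F/3 - 1*(-4) = -F/3 + 4 = 4 - F/3)
(Q(-3)*D(-1))*38 = ((4 - ⅓*(-3))*(-1*(-1)²))*38 = ((4 + 1)*(-1*1))*38 = (5*(-1))*38 = -5*38 = -190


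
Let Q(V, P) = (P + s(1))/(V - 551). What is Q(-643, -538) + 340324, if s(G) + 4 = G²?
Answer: 406347397/1194 ≈ 3.4032e+5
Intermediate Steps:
s(G) = -4 + G²
Q(V, P) = (-3 + P)/(-551 + V) (Q(V, P) = (P + (-4 + 1²))/(V - 551) = (P + (-4 + 1))/(-551 + V) = (P - 3)/(-551 + V) = (-3 + P)/(-551 + V))
Q(-643, -538) + 340324 = (-3 - 538)/(-551 - 643) + 340324 = -541/(-1194) + 340324 = -1/1194*(-541) + 340324 = 541/1194 + 340324 = 406347397/1194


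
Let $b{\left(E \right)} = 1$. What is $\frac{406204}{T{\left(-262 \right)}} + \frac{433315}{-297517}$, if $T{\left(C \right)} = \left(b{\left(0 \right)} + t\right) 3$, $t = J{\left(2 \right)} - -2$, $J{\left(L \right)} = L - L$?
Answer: $\frac{120848695633}{2677653} \approx 45132.0$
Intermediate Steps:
$J{\left(L \right)} = 0$
$t = 2$ ($t = 0 - -2 = 0 + 2 = 2$)
$T{\left(C \right)} = 9$ ($T{\left(C \right)} = \left(1 + 2\right) 3 = 3 \cdot 3 = 9$)
$\frac{406204}{T{\left(-262 \right)}} + \frac{433315}{-297517} = \frac{406204}{9} + \frac{433315}{-297517} = 406204 \cdot \frac{1}{9} + 433315 \left(- \frac{1}{297517}\right) = \frac{406204}{9} - \frac{433315}{297517} = \frac{120848695633}{2677653}$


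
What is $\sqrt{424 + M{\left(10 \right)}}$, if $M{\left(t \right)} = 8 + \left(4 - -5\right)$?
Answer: $21$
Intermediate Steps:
$M{\left(t \right)} = 17$ ($M{\left(t \right)} = 8 + \left(4 + 5\right) = 8 + 9 = 17$)
$\sqrt{424 + M{\left(10 \right)}} = \sqrt{424 + 17} = \sqrt{441} = 21$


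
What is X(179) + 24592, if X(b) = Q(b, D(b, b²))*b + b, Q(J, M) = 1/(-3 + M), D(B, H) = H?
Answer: 793613477/32038 ≈ 24771.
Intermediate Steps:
X(b) = b + b/(-3 + b²) (X(b) = b/(-3 + b²) + b = b + b/(-3 + b²))
X(179) + 24592 = 179*(-2 + 179²)/(-3 + 179²) + 24592 = 179*(-2 + 32041)/(-3 + 32041) + 24592 = 179*32039/32038 + 24592 = 179*(1/32038)*32039 + 24592 = 5734981/32038 + 24592 = 793613477/32038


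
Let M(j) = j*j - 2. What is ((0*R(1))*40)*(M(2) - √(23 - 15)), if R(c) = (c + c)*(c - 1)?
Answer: 0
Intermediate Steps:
M(j) = -2 + j² (M(j) = j² - 2 = -2 + j²)
R(c) = 2*c*(-1 + c) (R(c) = (2*c)*(-1 + c) = 2*c*(-1 + c))
((0*R(1))*40)*(M(2) - √(23 - 15)) = ((0*(2*1*(-1 + 1)))*40)*((-2 + 2²) - √(23 - 15)) = ((0*(2*1*0))*40)*((-2 + 4) - √8) = ((0*0)*40)*(2 - 2*√2) = (0*40)*(2 - 2*√2) = 0*(2 - 2*√2) = 0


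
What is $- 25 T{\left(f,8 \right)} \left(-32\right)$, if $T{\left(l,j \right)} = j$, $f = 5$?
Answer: $6400$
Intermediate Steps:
$- 25 T{\left(f,8 \right)} \left(-32\right) = \left(-25\right) 8 \left(-32\right) = \left(-200\right) \left(-32\right) = 6400$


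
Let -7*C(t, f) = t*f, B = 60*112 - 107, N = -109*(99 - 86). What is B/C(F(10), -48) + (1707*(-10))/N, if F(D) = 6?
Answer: 70510507/408096 ≈ 172.78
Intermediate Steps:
N = -1417 (N = -109*13 = -1417)
B = 6613 (B = 6720 - 107 = 6613)
C(t, f) = -f*t/7 (C(t, f) = -t*f/7 = -f*t/7)
B/C(F(10), -48) + (1707*(-10))/N = 6613/((-⅐*(-48)*6)) + (1707*(-10))/(-1417) = 6613/(288/7) - 17070*(-1/1417) = 6613*(7/288) + 17070/1417 = 46291/288 + 17070/1417 = 70510507/408096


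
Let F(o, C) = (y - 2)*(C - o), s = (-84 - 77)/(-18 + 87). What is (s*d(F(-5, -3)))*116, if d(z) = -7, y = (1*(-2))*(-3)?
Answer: 5684/3 ≈ 1894.7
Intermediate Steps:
y = 6 (y = -2*(-3) = 6)
s = -7/3 (s = -161/69 = -161*1/69 = -7/3 ≈ -2.3333)
F(o, C) = -4*o + 4*C (F(o, C) = (6 - 2)*(C - o) = 4*(C - o) = -4*o + 4*C)
(s*d(F(-5, -3)))*116 = -7/3*(-7)*116 = (49/3)*116 = 5684/3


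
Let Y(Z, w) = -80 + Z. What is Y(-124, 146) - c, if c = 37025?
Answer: -37229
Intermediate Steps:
Y(-124, 146) - c = (-80 - 124) - 1*37025 = -204 - 37025 = -37229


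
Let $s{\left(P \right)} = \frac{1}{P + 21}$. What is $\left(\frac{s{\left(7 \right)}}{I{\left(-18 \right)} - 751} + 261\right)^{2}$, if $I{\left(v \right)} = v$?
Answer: $\frac{31582725262201}{463627024} \approx 68121.0$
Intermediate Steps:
$s{\left(P \right)} = \frac{1}{21 + P}$
$\left(\frac{s{\left(7 \right)}}{I{\left(-18 \right)} - 751} + 261\right)^{2} = \left(\frac{1}{\left(21 + 7\right) \left(-18 - 751\right)} + 261\right)^{2} = \left(\frac{1}{28 \left(-769\right)} + 261\right)^{2} = \left(\frac{1}{28} \left(- \frac{1}{769}\right) + 261\right)^{2} = \left(- \frac{1}{21532} + 261\right)^{2} = \left(\frac{5619851}{21532}\right)^{2} = \frac{31582725262201}{463627024}$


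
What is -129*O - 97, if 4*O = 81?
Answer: -10837/4 ≈ -2709.3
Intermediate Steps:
O = 81/4 (O = (¼)*81 = 81/4 ≈ 20.250)
-129*O - 97 = -129*81/4 - 97 = -10449/4 - 97 = -10837/4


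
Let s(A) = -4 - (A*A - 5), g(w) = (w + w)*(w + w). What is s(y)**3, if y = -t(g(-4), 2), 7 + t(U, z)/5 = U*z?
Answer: -49037541464461824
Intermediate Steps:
g(w) = 4*w**2 (g(w) = (2*w)*(2*w) = 4*w**2)
t(U, z) = -35 + 5*U*z (t(U, z) = -35 + 5*(U*z) = -35 + 5*U*z)
y = -605 (y = -(-35 + 5*(4*(-4)**2)*2) = -(-35 + 5*(4*16)*2) = -(-35 + 5*64*2) = -(-35 + 640) = -1*605 = -605)
s(A) = 1 - A**2 (s(A) = -4 - (A**2 - 5) = -4 - (-5 + A**2) = -4 + (5 - A**2) = 1 - A**2)
s(y)**3 = (1 - 1*(-605)**2)**3 = (1 - 1*366025)**3 = (1 - 366025)**3 = (-366024)**3 = -49037541464461824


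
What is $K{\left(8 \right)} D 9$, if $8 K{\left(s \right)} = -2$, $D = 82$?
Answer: $- \frac{369}{2} \approx -184.5$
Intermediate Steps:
$K{\left(s \right)} = - \frac{1}{4}$ ($K{\left(s \right)} = \frac{1}{8} \left(-2\right) = - \frac{1}{4}$)
$K{\left(8 \right)} D 9 = \left(- \frac{1}{4}\right) 82 \cdot 9 = \left(- \frac{41}{2}\right) 9 = - \frac{369}{2}$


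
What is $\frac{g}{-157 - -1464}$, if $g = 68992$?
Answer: $\frac{68992}{1307} \approx 52.787$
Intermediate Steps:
$\frac{g}{-157 - -1464} = \frac{68992}{-157 - -1464} = \frac{68992}{-157 + 1464} = \frac{68992}{1307}$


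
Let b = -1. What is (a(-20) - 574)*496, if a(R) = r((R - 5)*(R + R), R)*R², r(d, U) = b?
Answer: -483104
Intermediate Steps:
r(d, U) = -1
a(R) = -R²
(a(-20) - 574)*496 = (-1*(-20)² - 574)*496 = (-1*400 - 574)*496 = (-400 - 574)*496 = -974*496 = -483104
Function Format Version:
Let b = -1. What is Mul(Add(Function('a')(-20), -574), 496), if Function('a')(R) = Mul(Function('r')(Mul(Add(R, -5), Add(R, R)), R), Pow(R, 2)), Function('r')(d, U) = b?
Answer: -483104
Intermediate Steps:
Function('r')(d, U) = -1
Function('a')(R) = Mul(-1, Pow(R, 2))
Mul(Add(Function('a')(-20), -574), 496) = Mul(Add(Mul(-1, Pow(-20, 2)), -574), 496) = Mul(Add(Mul(-1, 400), -574), 496) = Mul(Add(-400, -574), 496) = Mul(-974, 496) = -483104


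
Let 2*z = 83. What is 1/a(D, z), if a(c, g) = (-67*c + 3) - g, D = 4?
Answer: -2/613 ≈ -0.0032626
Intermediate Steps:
z = 83/2 (z = (½)*83 = 83/2 ≈ 41.500)
a(c, g) = 3 - g - 67*c (a(c, g) = (3 - 67*c) - g = 3 - g - 67*c)
1/a(D, z) = 1/(3 - 1*83/2 - 67*4) = 1/(3 - 83/2 - 268) = 1/(-613/2) = -2/613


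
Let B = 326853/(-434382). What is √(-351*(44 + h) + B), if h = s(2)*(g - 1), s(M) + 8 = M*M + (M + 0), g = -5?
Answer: I*√412109760133110/144794 ≈ 140.2*I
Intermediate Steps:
s(M) = -8 + M + M² (s(M) = -8 + (M*M + (M + 0)) = -8 + (M² + M) = -8 + (M + M²) = -8 + M + M²)
B = -108951/144794 (B = 326853*(-1/434382) = -108951/144794 ≈ -0.75245)
h = 12 (h = (-8 + 2 + 2²)*(-5 - 1) = (-8 + 2 + 4)*(-6) = -2*(-6) = 12)
√(-351*(44 + h) + B) = √(-351*(44 + 12) - 108951/144794) = √(-351*56 - 108951/144794) = √(-19656 - 108951/144794) = √(-2846179815/144794) = I*√412109760133110/144794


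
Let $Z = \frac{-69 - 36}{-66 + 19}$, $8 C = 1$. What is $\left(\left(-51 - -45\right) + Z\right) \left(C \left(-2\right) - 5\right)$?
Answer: $\frac{3717}{188} \approx 19.771$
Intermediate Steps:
$C = \frac{1}{8}$ ($C = \frac{1}{8} \cdot 1 = \frac{1}{8} \approx 0.125$)
$Z = \frac{105}{47}$ ($Z = - \frac{105}{-47} = \left(-105\right) \left(- \frac{1}{47}\right) = \frac{105}{47} \approx 2.234$)
$\left(\left(-51 - -45\right) + Z\right) \left(C \left(-2\right) - 5\right) = \left(\left(-51 - -45\right) + \frac{105}{47}\right) \left(\frac{1}{8} \left(-2\right) - 5\right) = \left(\left(-51 + 45\right) + \frac{105}{47}\right) \left(- \frac{1}{4} - 5\right) = \left(-6 + \frac{105}{47}\right) \left(- \frac{21}{4}\right) = \left(- \frac{177}{47}\right) \left(- \frac{21}{4}\right) = \frac{3717}{188}$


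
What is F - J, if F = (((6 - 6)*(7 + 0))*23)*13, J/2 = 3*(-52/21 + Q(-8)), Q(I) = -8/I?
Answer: 62/7 ≈ 8.8571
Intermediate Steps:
J = -62/7 (J = 2*(3*(-52/21 - 8/(-8))) = 2*(3*(-52*1/21 - 8*(-⅛))) = 2*(3*(-52/21 + 1)) = 2*(3*(-31/21)) = 2*(-31/7) = -62/7 ≈ -8.8571)
F = 0 (F = ((0*7)*23)*13 = (0*23)*13 = 0*13 = 0)
F - J = 0 - 1*(-62/7) = 0 + 62/7 = 62/7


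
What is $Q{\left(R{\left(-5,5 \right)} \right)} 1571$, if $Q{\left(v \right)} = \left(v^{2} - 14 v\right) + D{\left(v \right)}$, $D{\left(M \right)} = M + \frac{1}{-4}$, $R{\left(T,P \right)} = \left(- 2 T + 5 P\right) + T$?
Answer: $\frac{3203269}{4} \approx 8.0082 \cdot 10^{5}$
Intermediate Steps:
$R{\left(T,P \right)} = - T + 5 P$
$D{\left(M \right)} = - \frac{1}{4} + M$ ($D{\left(M \right)} = M - \frac{1}{4} = - \frac{1}{4} + M$)
$Q{\left(v \right)} = - \frac{1}{4} + v^{2} - 13 v$ ($Q{\left(v \right)} = \left(v^{2} - 14 v\right) + \left(- \frac{1}{4} + v\right) = - \frac{1}{4} + v^{2} - 13 v$)
$Q{\left(R{\left(-5,5 \right)} \right)} 1571 = \left(- \frac{1}{4} + \left(\left(-1\right) \left(-5\right) + 5 \cdot 5\right)^{2} - 13 \left(\left(-1\right) \left(-5\right) + 5 \cdot 5\right)\right) 1571 = \left(- \frac{1}{4} + \left(5 + 25\right)^{2} - 13 \left(5 + 25\right)\right) 1571 = \left(- \frac{1}{4} + 30^{2} - 390\right) 1571 = \left(- \frac{1}{4} + 900 - 390\right) 1571 = \frac{2039}{4} \cdot 1571 = \frac{3203269}{4}$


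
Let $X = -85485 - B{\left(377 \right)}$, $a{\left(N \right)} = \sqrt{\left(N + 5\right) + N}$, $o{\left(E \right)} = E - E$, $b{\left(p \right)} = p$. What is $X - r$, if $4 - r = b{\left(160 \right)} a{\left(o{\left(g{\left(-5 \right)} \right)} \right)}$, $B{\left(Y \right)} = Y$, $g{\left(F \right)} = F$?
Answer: $-85866 + 160 \sqrt{5} \approx -85508.0$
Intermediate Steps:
$o{\left(E \right)} = 0$
$a{\left(N \right)} = \sqrt{5 + 2 N}$ ($a{\left(N \right)} = \sqrt{\left(5 + N\right) + N} = \sqrt{5 + 2 N}$)
$X = -85862$ ($X = -85485 - 377 = -85862$)
$r = 4 - 160 \sqrt{5}$ ($r = 4 - 160 \sqrt{5 + 2 \cdot 0} = 4 - 160 \sqrt{5 + 0} = 4 - 160 \sqrt{5} \approx -353.77$)
$X - r = -85862 - \left(4 - 160 \sqrt{5}\right) = -85866 + 160 \sqrt{5}$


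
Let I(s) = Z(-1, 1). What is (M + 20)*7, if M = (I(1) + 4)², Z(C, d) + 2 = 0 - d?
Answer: 147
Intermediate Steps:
Z(C, d) = -2 - d (Z(C, d) = -2 + (0 - d) = -2 - d)
I(s) = -3 (I(s) = -2 - 1*1 = -2 - 1 = -3)
M = 1 (M = (-3 + 4)² = 1² = 1)
(M + 20)*7 = (1 + 20)*7 = 21*7 = 147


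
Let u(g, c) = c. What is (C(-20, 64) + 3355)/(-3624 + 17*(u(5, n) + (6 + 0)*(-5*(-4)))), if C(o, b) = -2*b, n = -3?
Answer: -3227/1635 ≈ -1.9737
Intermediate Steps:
(C(-20, 64) + 3355)/(-3624 + 17*(u(5, n) + (6 + 0)*(-5*(-4)))) = (-2*64 + 3355)/(-3624 + 17*(-3 + (6 + 0)*(-5*(-4)))) = (-128 + 3355)/(-3624 + 17*(-3 + 6*20)) = 3227/(-3624 + 17*(-3 + 120)) = 3227/(-3624 + 17*117) = 3227/(-3624 + 1989) = 3227/(-1635) = 3227*(-1/1635) = -3227/1635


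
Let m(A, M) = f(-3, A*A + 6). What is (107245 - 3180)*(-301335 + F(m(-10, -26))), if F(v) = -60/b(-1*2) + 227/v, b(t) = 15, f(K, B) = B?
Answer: -3324013738955/106 ≈ -3.1359e+10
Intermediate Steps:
m(A, M) = 6 + A**2 (m(A, M) = A*A + 6 = A**2 + 6 = 6 + A**2)
F(v) = -4 + 227/v (F(v) = -60/15 + 227/v = -60*1/15 + 227/v = -4 + 227/v)
(107245 - 3180)*(-301335 + F(m(-10, -26))) = (107245 - 3180)*(-301335 + (-4 + 227/(6 + (-10)**2))) = 104065*(-301335 + (-4 + 227/(6 + 100))) = 104065*(-301335 + (-4 + 227/106)) = 104065*(-301335 - 197/106) = 104065*(-31941707/106) = -3324013738955/106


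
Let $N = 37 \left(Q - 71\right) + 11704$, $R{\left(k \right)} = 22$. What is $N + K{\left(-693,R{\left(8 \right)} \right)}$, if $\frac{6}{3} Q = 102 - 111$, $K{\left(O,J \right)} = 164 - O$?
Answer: $\frac{19535}{2} \approx 9767.5$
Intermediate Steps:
$Q = - \frac{9}{2}$ ($Q = \frac{102 - 111}{2} = \frac{1}{2} \left(-9\right) = - \frac{9}{2} \approx -4.5$)
$N = \frac{17821}{2}$ ($N = 37 \left(- \frac{9}{2} - 71\right) + 11704 = 37 \left(- \frac{151}{2}\right) + 11704 = - \frac{5587}{2} + 11704 = \frac{17821}{2} \approx 8910.5$)
$N + K{\left(-693,R{\left(8 \right)} \right)} = \frac{17821}{2} + \left(164 - -693\right) = \frac{17821}{2} + \left(164 + 693\right) = \frac{17821}{2} + 857 = \frac{19535}{2}$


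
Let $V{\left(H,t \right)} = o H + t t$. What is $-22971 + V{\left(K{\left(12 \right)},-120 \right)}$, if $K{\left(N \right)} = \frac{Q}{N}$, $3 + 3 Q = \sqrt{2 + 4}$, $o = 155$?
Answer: $- \frac{103007}{12} + \frac{155 \sqrt{6}}{36} \approx -8573.4$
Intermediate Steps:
$Q = -1 + \frac{\sqrt{6}}{3}$ ($Q = -1 + \frac{\sqrt{2 + 4}}{3} = -1 + \frac{\sqrt{6}}{3} \approx -0.1835$)
$K{\left(N \right)} = \frac{-1 + \frac{\sqrt{6}}{3}}{N}$
$V{\left(H,t \right)} = t^{2} + 155 H$ ($V{\left(H,t \right)} = 155 H + t t = 155 H + t^{2} = t^{2} + 155 H$)
$-22971 + V{\left(K{\left(12 \right)},-120 \right)} = -22971 + \left(\left(-120\right)^{2} + 155 \frac{-3 + \sqrt{6}}{3 \cdot 12}\right) = -22971 + \left(14400 + 155 \cdot \frac{1}{3} \cdot \frac{1}{12} \left(-3 + \sqrt{6}\right)\right) = -22971 + \left(14400 + 155 \left(- \frac{1}{12} + \frac{\sqrt{6}}{36}\right)\right) = -22971 + \left(14400 - \left(\frac{155}{12} - \frac{155 \sqrt{6}}{36}\right)\right) = -22971 + \left(\frac{172645}{12} + \frac{155 \sqrt{6}}{36}\right) = - \frac{103007}{12} + \frac{155 \sqrt{6}}{36}$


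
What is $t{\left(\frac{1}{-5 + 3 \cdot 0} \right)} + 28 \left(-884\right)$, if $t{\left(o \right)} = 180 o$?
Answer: $-24788$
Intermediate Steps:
$t{\left(\frac{1}{-5 + 3 \cdot 0} \right)} + 28 \left(-884\right) = \frac{180}{-5 + 3 \cdot 0} + 28 \left(-884\right) = \frac{180}{-5 + 0} - 24752 = \frac{180}{-5} - 24752 = 180 \left(- \frac{1}{5}\right) - 24752 = -36 - 24752 = -24788$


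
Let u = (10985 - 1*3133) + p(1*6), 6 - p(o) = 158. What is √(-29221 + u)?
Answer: I*√21521 ≈ 146.7*I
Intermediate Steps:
p(o) = -152 (p(o) = 6 - 1*158 = 6 - 158 = -152)
u = 7700 (u = (10985 - 1*3133) - 152 = (10985 - 3133) - 152 = 7852 - 152 = 7700)
√(-29221 + u) = √(-29221 + 7700) = √(-21521) = I*√21521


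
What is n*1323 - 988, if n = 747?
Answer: 987293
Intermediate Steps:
n*1323 - 988 = 747*1323 - 988 = 988281 - 988 = 987293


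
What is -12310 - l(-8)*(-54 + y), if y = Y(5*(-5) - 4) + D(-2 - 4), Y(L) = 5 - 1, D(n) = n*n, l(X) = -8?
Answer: -12422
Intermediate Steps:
D(n) = n²
Y(L) = 4
y = 40 (y = 4 + (-2 - 4)² = 4 + (-6)² = 4 + 36 = 40)
-12310 - l(-8)*(-54 + y) = -12310 - (-8)*(-54 + 40) = -12310 - (-8)*(-14) = -12310 - 1*112 = -12310 - 112 = -12422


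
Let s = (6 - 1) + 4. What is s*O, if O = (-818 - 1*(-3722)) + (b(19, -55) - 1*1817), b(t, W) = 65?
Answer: 10368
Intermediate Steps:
s = 9 (s = 5 + 4 = 9)
O = 1152 (O = (-818 - 1*(-3722)) + (65 - 1*1817) = (-818 + 3722) + (65 - 1817) = 2904 - 1752 = 1152)
s*O = 9*1152 = 10368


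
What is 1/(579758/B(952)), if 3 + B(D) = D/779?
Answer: -1385/451631482 ≈ -3.0667e-6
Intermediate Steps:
B(D) = -3 + D/779
1/(579758/B(952)) = 1/(579758/(-3 + (1/779)*952)) = 1/(579758/(-3 + 952/779)) = 1/(579758/(-1385/779)) = 1/(579758*(-779/1385)) = 1/(-451631482/1385) = -1385/451631482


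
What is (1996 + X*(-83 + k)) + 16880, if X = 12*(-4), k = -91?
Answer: 27228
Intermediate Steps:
X = -48
(1996 + X*(-83 + k)) + 16880 = (1996 - 48*(-83 - 91)) + 16880 = (1996 - 48*(-174)) + 16880 = (1996 + 8352) + 16880 = 10348 + 16880 = 27228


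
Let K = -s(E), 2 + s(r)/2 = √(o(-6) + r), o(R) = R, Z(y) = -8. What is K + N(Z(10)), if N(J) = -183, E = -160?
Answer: -179 - 2*I*√166 ≈ -179.0 - 25.768*I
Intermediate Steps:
s(r) = -4 + 2*√(-6 + r)
K = 4 - 2*I*√166 (K = -(-4 + 2*√(-6 - 160)) = -(-4 + 2*√(-166)) = -(-4 + 2*(I*√166)) = -(-4 + 2*I*√166) = 4 - 2*I*√166 ≈ 4.0 - 25.768*I)
K + N(Z(10)) = (4 - 2*I*√166) - 183 = -179 - 2*I*√166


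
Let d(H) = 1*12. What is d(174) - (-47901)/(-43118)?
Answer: 469515/43118 ≈ 10.889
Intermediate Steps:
d(H) = 12
d(174) - (-47901)/(-43118) = 12 - (-47901)/(-43118) = 12 - (-47901)*(-1)/43118 = 12 - 1*47901/43118 = 12 - 47901/43118 = 469515/43118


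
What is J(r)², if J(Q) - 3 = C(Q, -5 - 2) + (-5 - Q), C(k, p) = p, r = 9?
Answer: 324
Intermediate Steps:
J(Q) = -9 - Q (J(Q) = 3 + ((-5 - 2) + (-5 - Q)) = 3 + (-7 + (-5 - Q)) = 3 + (-12 - Q) = -9 - Q)
J(r)² = (-9 - 1*9)² = (-9 - 9)² = (-18)² = 324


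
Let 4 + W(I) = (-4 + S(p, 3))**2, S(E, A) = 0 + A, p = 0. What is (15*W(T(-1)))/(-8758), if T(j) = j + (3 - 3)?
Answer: 45/8758 ≈ 0.0051382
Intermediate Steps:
S(E, A) = A
T(j) = j (T(j) = j + 0 = j)
W(I) = -3 (W(I) = -4 + (-4 + 3)**2 = -4 + (-1)**2 = -4 + 1 = -3)
(15*W(T(-1)))/(-8758) = (15*(-3))/(-8758) = -45*(-1/8758) = 45/8758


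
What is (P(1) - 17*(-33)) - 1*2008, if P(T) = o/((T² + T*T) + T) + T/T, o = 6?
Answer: -1444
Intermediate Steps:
P(T) = 1 + 6/(T + 2*T²) (P(T) = 6/((T² + T*T) + T) + T/T = 6/((T² + T²) + T) + 1 = 6/(2*T² + T) + 1 = 6/(T + 2*T²) + 1 = 1 + 6/(T + 2*T²))
(P(1) - 17*(-33)) - 1*2008 = ((6 + 1 + 2*1²)/(1*(1 + 2*1)) - 17*(-33)) - 1*2008 = (1*(6 + 1 + 2*1)/(1 + 2) + 561) - 2008 = (1*(6 + 1 + 2)/3 + 561) - 2008 = (1*(⅓)*9 + 561) - 2008 = (3 + 561) - 2008 = 564 - 2008 = -1444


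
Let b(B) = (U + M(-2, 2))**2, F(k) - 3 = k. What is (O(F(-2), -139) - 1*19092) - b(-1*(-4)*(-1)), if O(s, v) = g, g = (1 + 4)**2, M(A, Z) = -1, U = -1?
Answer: -19071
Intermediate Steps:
F(k) = 3 + k
g = 25 (g = 5**2 = 25)
O(s, v) = 25
b(B) = 4 (b(B) = (-1 - 1)**2 = (-2)**2 = 4)
(O(F(-2), -139) - 1*19092) - b(-1*(-4)*(-1)) = (25 - 1*19092) - 1*4 = (25 - 19092) - 4 = -19067 - 4 = -19071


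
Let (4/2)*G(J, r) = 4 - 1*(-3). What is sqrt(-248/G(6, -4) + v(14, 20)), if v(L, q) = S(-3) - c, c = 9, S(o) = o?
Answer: 2*I*sqrt(1015)/7 ≈ 9.1026*I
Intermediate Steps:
G(J, r) = 7/2 (G(J, r) = (4 - 1*(-3))/2 = (4 + 3)/2 = (1/2)*7 = 7/2)
v(L, q) = -12 (v(L, q) = -3 - 1*9 = -3 - 9 = -12)
sqrt(-248/G(6, -4) + v(14, 20)) = sqrt(-248/7/2 - 12) = sqrt(-248*2/7 - 12) = sqrt(-496/7 - 12) = sqrt(-580/7) = 2*I*sqrt(1015)/7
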